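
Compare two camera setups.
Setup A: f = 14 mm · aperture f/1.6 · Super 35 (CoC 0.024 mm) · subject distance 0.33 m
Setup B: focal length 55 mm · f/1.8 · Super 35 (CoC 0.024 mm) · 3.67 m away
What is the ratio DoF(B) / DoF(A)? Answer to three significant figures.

9.26

Setup A: H = 14²/(1.6×0.024) + 14 ≈ 5118.2 mm; DoF = Df − Dn = 351.779 − 310.761 ≈ 41.018 mm.
Setup B: H = 55²/(1.8×0.024) + 55 ≈ 70078.1 mm; DoF = Df − Dn = 3869.78 − 3489.83 ≈ 379.95 mm.
Ratio = 379.95 / 41.018 ≈ 9.26.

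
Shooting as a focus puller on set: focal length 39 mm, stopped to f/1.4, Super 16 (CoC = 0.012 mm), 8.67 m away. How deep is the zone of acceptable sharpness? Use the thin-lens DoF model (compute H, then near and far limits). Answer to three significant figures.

Hyperfocal distance H = f²/(N·c) + f = 39²/(1.4 × 0.012) + 39 = 1521/0.0168 + 39 ≈ 90574.7 mm ≈ 90.57 m.
Near limit Dn = s·(H − f)/(H + s − 2f) = 8670 × (90574.7 − 39) / (90574.7 + 8670 − 2 × 39) = 8670 × 90535.7 / 99166.7 ≈ 7915.4 mm.
Far limit Df = s·(H − f)/(H − s) = 8670 × (90574.7 − 39) / (90574.7 − 8670) = 8670 × 90535.7 / 81904.7 ≈ 9583.6 mm.
Depth of field = Df − Dn = 9583.6 − 7915.4 ≈ 1668.2 mm ≈ 1.67 m.

1.67 m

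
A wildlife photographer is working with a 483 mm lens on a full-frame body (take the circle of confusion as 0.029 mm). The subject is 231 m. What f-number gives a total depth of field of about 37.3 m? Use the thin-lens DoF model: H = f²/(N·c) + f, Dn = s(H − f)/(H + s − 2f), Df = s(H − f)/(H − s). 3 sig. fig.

f/2.80

Write h = H − f = f²/(N·c). The thin-lens limits are Dn = s·h/(h + (s−f)) and Df = s·h/(h − (s−f)), so DoF = Df − Dn = 2·s·(s−f)·h / (h² − (s−f)²).
That is a quadratic in h: DoF·h² − 2·s·(s−f)·h − DoF·(s−f)² = 0 ⇒ h = (s−f)·(s + √(s² + DoF²)) / DoF = 230517 × (231000 + √(231000² + 37300²)) / 37300 = 230517 × (231000 + 233992) / 37300 ≈ 2873688 mm.
Then N = f²/(c·h) = 483² / (0.029 × 2873688) = 233289 / 83337 ≈ 2.80.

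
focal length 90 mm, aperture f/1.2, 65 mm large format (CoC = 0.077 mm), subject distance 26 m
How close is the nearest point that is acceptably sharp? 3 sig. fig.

20.1 m

Hyperfocal distance H = f²/(N·c) + f = 90²/(1.2 × 0.077) + 90 = 8100/0.0924 + 90 ≈ 87752.3 mm ≈ 87.75 m.
Near limit Dn = s·(H − f)/(H + s − 2f) = 26000 × (87752.3 − 90) / (87752.3 + 26000 − 2 × 90) = 26000 × 87662.3 / 113572.3 ≈ 20068 mm ≈ 20.1 m.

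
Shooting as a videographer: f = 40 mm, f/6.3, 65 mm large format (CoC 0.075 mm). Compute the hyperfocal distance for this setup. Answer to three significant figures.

3.43 m

Hyperfocal distance H = f²/(N·c) + f = 40²/(6.3 × 0.075) + 40 = 1600/0.4725 + 40 ≈ 3426.2 mm ≈ 3.43 m.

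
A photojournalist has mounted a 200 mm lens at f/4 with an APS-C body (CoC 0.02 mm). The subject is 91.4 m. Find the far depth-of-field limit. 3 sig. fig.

Hyperfocal distance H = f²/(N·c) + f = 200²/(4 × 0.02) + 200 = 40000/0.08 + 200 ≈ 500200.0 mm ≈ 500.2 m.
Far limit Df = s·(H − f)/(H − s) = 91400 × (500200.0 − 200) / (500200.0 − 91400) = 91400 × 500000.0 / 408800.0 ≈ 111791 mm ≈ 112 m.

112 m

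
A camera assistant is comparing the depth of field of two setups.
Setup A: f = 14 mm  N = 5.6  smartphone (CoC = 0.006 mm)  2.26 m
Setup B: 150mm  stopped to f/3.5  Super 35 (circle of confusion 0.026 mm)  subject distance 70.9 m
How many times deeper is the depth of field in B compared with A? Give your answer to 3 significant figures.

Setup A: H = 14²/(5.6×0.006) + 14 ≈ 5847.3 mm; DoF = Df − Dn = 3675.0 − 1631.7 ≈ 2043.3 mm.
Setup B: H = 150²/(3.5×0.026) + 150 ≈ 247402.7 mm; DoF = Df − Dn = 99320 − 55126 ≈ 44194 mm.
Ratio = 44194 / 2043.3 ≈ 21.6.

21.6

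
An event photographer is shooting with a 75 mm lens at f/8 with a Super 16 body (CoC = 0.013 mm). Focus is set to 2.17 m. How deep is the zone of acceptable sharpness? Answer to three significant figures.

Hyperfocal distance H = f²/(N·c) + f = 75²/(8 × 0.013) + 75 = 5625/0.104 + 75 ≈ 54161.5 mm ≈ 54.16 m.
Near limit Dn = s·(H − f)/(H + s − 2f) = 2170 × (54161.5 − 75) / (54161.5 + 2170 − 2 × 75) = 2170 × 54086.5 / 56181.5 ≈ 2089.08 mm.
Far limit Df = s·(H − f)/(H − s) = 2170 × (54161.5 − 75) / (54161.5 − 2170) = 2170 × 54086.5 / 51991.5 ≈ 2257.44 mm.
Depth of field = Df − Dn = 2257.44 − 2089.08 ≈ 168.36 mm.

168 mm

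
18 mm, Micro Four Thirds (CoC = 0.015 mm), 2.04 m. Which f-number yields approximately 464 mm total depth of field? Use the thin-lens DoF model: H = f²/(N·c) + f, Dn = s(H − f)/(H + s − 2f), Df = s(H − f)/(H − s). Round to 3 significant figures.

Write h = H − f = f²/(N·c). The thin-lens limits are Dn = s·h/(h + (s−f)) and Df = s·h/(h − (s−f)), so DoF = Df − Dn = 2·s·(s−f)·h / (h² − (s−f)²).
That is a quadratic in h: DoF·h² − 2·s·(s−f)·h − DoF·(s−f)² = 0 ⇒ h = (s−f)·(s + √(s² + DoF²)) / DoF = 2022 × (2040 + √(2040² + 464²)) / 464 = 2022 × (2040 + 2092.10) / 464 ≈ 18007 mm.
Then N = f²/(c·h) = 18² / (0.015 × 18007) = 324 / 270.10 ≈ 1.20.

f/1.20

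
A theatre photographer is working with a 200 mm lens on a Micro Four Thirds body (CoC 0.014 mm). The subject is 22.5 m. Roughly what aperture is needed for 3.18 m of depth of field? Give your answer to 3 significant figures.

f/9.01

Write h = H − f = f²/(N·c). The thin-lens limits are Dn = s·h/(h + (s−f)) and Df = s·h/(h − (s−f)), so DoF = Df − Dn = 2·s·(s−f)·h / (h² − (s−f)²).
That is a quadratic in h: DoF·h² − 2·s·(s−f)·h − DoF·(s−f)² = 0 ⇒ h = (s−f)·(s + √(s² + DoF²)) / DoF = 22300 × (22500 + √(22500² + 3180²)) / 3180 = 22300 × (22500 + 22723.6) / 3180 ≈ 317134 mm.
Then N = f²/(c·h) = 200² / (0.014 × 317134) = 40000 / 4439.9 ≈ 9.01.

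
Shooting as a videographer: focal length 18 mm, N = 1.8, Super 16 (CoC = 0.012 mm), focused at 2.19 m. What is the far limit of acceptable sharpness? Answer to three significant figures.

2.56 m

Hyperfocal distance H = f²/(N·c) + f = 18²/(1.8 × 0.012) + 18 = 324/0.0216 + 18 ≈ 15018.0 mm ≈ 15.02 m.
Far limit Df = s·(H − f)/(H − s) = 2190 × (15018.0 − 18) / (15018.0 − 2190) = 2190 × 15000.0 / 12828.0 ≈ 2560.8 mm ≈ 2.56 m.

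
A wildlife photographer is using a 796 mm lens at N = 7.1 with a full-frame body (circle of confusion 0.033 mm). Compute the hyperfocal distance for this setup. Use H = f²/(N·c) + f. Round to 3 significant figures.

2710 m

Hyperfocal distance H = f²/(N·c) + f = 796²/(7.1 × 0.033) + 796 = 633616/0.2343 + 796 ≈ 2705089.6 mm ≈ 2710 m.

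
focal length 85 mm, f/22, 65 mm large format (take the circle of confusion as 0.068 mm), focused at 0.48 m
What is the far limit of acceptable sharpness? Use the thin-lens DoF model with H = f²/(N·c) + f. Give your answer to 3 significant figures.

Hyperfocal distance H = f²/(N·c) + f = 85²/(22 × 0.068) + 85 = 7225/1.496 + 85 ≈ 4914.5 mm ≈ 4.915 m.
Far limit Df = s·(H − f)/(H − s) = 480 × (4914.5 − 85) / (4914.5 − 480) = 480 × 4829.5 / 4434.5 ≈ 522.76 mm ≈ 0.523 m.

0.523 m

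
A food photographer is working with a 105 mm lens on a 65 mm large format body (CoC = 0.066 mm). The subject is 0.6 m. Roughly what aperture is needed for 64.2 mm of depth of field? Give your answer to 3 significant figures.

f/18

Write h = H − f = f²/(N·c). The thin-lens limits are Dn = s·h/(h + (s−f)) and Df = s·h/(h − (s−f)), so DoF = Df − Dn = 2·s·(s−f)·h / (h² − (s−f)²).
That is a quadratic in h: DoF·h² − 2·s·(s−f)·h − DoF·(s−f)² = 0 ⇒ h = (s−f)·(s + √(s² + DoF²)) / DoF = 495 × (600 + √(600² + 64.2²)) / 64.2 = 495 × (600 + 603.425) / 64.2 ≈ 9278.7 mm.
Then N = f²/(c·h) = 105² / (0.066 × 9278.7) = 11025 / 612.40 ≈ 18.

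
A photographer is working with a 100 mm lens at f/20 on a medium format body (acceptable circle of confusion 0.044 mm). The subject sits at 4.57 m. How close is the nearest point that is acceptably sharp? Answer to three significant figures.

3.28 m

Hyperfocal distance H = f²/(N·c) + f = 100²/(20 × 0.044) + 100 = 10000/0.88 + 100 ≈ 11463.6 mm ≈ 11.46 m.
Near limit Dn = s·(H − f)/(H + s − 2f) = 4570 × (11463.6 − 100) / (11463.6 + 4570 − 2 × 100) = 4570 × 11363.6 / 15833.6 ≈ 3279.8 mm ≈ 3.28 m.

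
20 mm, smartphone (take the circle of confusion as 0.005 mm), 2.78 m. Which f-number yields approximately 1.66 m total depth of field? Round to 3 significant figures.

Write h = H − f = f²/(N·c). The thin-lens limits are Dn = s·h/(h + (s−f)) and Df = s·h/(h − (s−f)), so DoF = Df − Dn = 2·s·(s−f)·h / (h² − (s−f)²).
That is a quadratic in h: DoF·h² − 2·s·(s−f)·h − DoF·(s−f)² = 0 ⇒ h = (s−f)·(s + √(s² + DoF²)) / DoF = 2760 × (2780 + √(2780² + 1660²)) / 1660 = 2760 × (2780 + 3237.90) / 1660 ≈ 10006 mm.
Then N = f²/(c·h) = 20² / (0.005 × 10006) = 400 / 50.028 ≈ 8.

f/8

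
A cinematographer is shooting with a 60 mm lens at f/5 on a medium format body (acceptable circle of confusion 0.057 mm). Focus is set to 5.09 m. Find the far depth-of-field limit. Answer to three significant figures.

Hyperfocal distance H = f²/(N·c) + f = 60²/(5 × 0.057) + 60 = 3600/0.285 + 60 ≈ 12691.6 mm ≈ 12.69 m.
Far limit Df = s·(H − f)/(H − s) = 5090 × (12691.6 − 60) / (12691.6 − 5090) = 5090 × 12631.6 / 7601.6 ≈ 8458.1 mm ≈ 8.46 m.

8.46 m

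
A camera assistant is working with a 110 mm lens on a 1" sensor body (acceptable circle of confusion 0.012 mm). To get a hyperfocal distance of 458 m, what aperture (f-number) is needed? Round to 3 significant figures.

f/2.20

Rearrange H = f²/(N·c) + f for N: N = f² / ((H − f)·c).
N = 110² / ((458000 − 110) × 0.012) = 12100 / 5495 ≈ 2.20.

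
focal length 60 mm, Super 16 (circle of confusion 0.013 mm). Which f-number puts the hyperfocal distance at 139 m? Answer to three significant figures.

Rearrange H = f²/(N·c) + f for N: N = f² / ((H − f)·c).
N = 60² / ((139000 − 60) × 0.013) = 3600 / 1806 ≈ 1.99.

f/1.99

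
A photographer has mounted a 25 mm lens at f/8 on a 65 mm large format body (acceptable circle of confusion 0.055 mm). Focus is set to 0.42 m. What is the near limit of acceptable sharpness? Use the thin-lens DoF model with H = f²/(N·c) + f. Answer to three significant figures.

329 mm

Hyperfocal distance H = f²/(N·c) + f = 25²/(8 × 0.055) + 25 = 625/0.44 + 25 ≈ 1445.5 mm ≈ 1.445 m.
Near limit Dn = s·(H − f)/(H + s − 2f) = 420 × (1445.5 − 25) / (1445.5 + 420 − 2 × 25) = 420 × 1420.5 / 1815.5 ≈ 328.62 mm.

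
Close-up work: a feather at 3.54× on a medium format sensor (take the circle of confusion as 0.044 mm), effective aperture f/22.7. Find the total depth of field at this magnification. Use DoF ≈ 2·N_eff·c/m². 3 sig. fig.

0.159 mm

At magnification m, DoF ≈ 2·N_eff·c/m² = 2 × 22.7 × 0.044 / 3.54² = 1.998 / 12.53 ≈ 0.159 mm.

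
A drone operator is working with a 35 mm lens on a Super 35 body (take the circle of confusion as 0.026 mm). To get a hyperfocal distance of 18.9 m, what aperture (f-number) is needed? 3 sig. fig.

f/2.50

Rearrange H = f²/(N·c) + f for N: N = f² / ((H − f)·c).
N = 35² / ((18900 − 35) × 0.026) = 1225 / 490.5 ≈ 2.50.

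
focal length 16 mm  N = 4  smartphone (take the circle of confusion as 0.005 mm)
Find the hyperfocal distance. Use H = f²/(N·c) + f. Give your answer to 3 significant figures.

Hyperfocal distance H = f²/(N·c) + f = 16²/(4 × 0.005) + 16 = 256/0.02 + 16 ≈ 12816.0 mm ≈ 12.8 m.

12.8 m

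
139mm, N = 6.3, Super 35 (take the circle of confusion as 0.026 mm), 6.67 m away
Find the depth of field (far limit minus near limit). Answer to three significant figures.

Hyperfocal distance H = f²/(N·c) + f = 139²/(6.3 × 0.026) + 139 = 19321/0.1638 + 139 ≈ 118093.8 mm ≈ 118.1 m.
Near limit Dn = s·(H − f)/(H + s − 2f) = 6670 × (118093.8 − 139) / (118093.8 + 6670 − 2 × 139) = 6670 × 117954.8 / 124485.8 ≈ 6320.07 mm.
Far limit Df = s·(H − f)/(H − s) = 6670 × (118093.8 − 139) / (118093.8 − 6670) = 6670 × 117954.8 / 111423.8 ≈ 7060.96 mm.
Depth of field = Df − Dn = 7060.96 − 6320.07 ≈ 740.89 mm ≈ 0.741 m.

0.741 m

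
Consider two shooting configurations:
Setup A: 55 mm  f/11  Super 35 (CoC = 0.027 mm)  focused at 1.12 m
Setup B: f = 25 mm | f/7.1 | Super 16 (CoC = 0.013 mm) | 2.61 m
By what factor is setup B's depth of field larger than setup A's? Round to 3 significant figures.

Setup A: H = 55²/(11×0.027) + 55 ≈ 10240.2 mm; DoF = Df − Dn = 1250.79 − 1013.98 ≈ 236.81 mm.
Setup B: H = 25²/(7.1×0.013) + 25 ≈ 6796.4 mm; DoF = Df − Dn = 4221.6 − 1888.9 ≈ 2332.7 mm.
Ratio = 2332.7 / 236.81 ≈ 9.85.

9.85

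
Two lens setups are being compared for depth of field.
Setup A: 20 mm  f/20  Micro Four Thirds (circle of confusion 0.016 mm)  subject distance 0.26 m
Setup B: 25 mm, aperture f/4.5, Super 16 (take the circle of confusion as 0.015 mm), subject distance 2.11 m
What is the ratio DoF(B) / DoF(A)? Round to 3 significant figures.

Setup A: H = 20²/(20×0.016) + 20 ≈ 1270.0 mm; DoF = Df − Dn = 321.78 − 218.12 ≈ 103.66 mm.
Setup B: H = 25²/(4.5×0.015) + 25 ≈ 9284.3 mm; DoF = Df − Dn = 2723.2 − 1722.2 ≈ 1001.0 mm.
Ratio = 1001.0 / 103.66 ≈ 9.66.

9.66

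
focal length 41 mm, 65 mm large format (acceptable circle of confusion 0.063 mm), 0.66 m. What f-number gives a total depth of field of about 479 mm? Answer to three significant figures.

f/14

Write h = H − f = f²/(N·c). The thin-lens limits are Dn = s·h/(h + (s−f)) and Df = s·h/(h − (s−f)), so DoF = Df − Dn = 2·s·(s−f)·h / (h² − (s−f)²).
That is a quadratic in h: DoF·h² − 2·s·(s−f)·h − DoF·(s−f)² = 0 ⇒ h = (s−f)·(s + √(s² + DoF²)) / DoF = 619 × (660 + √(660² + 479²)) / 479 = 619 × (660 + 815.500) / 479 ≈ 1906.8 mm.
Then N = f²/(c·h) = 41² / (0.063 × 1906.8) = 1681 / 120.13 ≈ 14.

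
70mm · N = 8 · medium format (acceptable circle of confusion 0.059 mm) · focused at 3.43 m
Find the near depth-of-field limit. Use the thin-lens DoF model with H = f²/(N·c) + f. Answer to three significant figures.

2.59 m

Hyperfocal distance H = f²/(N·c) + f = 70²/(8 × 0.059) + 70 = 4900/0.472 + 70 ≈ 10451.4 mm ≈ 10.45 m.
Near limit Dn = s·(H − f)/(H + s − 2f) = 3430 × (10451.4 − 70) / (10451.4 + 3430 − 2 × 70) = 3430 × 10381.4 / 13741.4 ≈ 2591.3 mm ≈ 2.59 m.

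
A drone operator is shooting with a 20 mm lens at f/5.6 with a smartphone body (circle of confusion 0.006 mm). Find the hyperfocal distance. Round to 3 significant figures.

Hyperfocal distance H = f²/(N·c) + f = 20²/(5.6 × 0.006) + 20 = 400/0.0336 + 20 ≈ 11924.8 mm ≈ 11.9 m.

11.9 m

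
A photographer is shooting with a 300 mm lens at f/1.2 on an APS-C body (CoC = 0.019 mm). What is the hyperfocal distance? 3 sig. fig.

Hyperfocal distance H = f²/(N·c) + f = 300²/(1.2 × 0.019) + 300 = 90000/0.0228 + 300 ≈ 3947668.4 mm ≈ 3950 m.

3950 m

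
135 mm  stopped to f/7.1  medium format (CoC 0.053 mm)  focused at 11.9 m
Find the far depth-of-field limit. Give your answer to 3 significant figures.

15.7 m

Hyperfocal distance H = f²/(N·c) + f = 135²/(7.1 × 0.053) + 135 = 18225/0.3763 + 135 ≈ 48567.1 mm ≈ 48.57 m.
Far limit Df = s·(H − f)/(H − s) = 11900 × (48567.1 − 135) / (48567.1 − 11900) = 11900 × 48432.1 / 36667.1 ≈ 15718 mm ≈ 15.7 m.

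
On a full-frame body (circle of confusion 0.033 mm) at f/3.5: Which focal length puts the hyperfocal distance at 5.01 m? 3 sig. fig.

From H = f²/(N·c) + f, with f ≪ H: f ≈ √(H·N·c) = √(5010 × 3.5 × 0.033) = √578.65 ≈ 24.06 mm.
Exact: f² + N·c·f − N·c·H = 0 ⇒ f = (−N·c + √((N·c)² + 4·N·c·H))/2 = (−0.1155 + √2314.6)/2 ≈ 23.998 mm ≈ 24.0 mm.

24.0 mm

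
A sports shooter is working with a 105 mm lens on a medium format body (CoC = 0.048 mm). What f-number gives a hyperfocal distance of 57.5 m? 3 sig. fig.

f/4

Rearrange H = f²/(N·c) + f for N: N = f² / ((H − f)·c).
N = 105² / ((57500 − 105) × 0.048) = 11025 / 2755 ≈ 4.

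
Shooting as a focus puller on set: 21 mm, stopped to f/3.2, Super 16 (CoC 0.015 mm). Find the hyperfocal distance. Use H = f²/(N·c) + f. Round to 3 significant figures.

Hyperfocal distance H = f²/(N·c) + f = 21²/(3.2 × 0.015) + 21 = 441/0.048 + 21 ≈ 9208.5 mm ≈ 9.21 m.

9.21 m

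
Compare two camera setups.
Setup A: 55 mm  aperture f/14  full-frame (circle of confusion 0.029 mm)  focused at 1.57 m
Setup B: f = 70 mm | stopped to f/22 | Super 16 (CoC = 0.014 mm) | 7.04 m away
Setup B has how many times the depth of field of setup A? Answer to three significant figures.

11.5

Setup A: H = 55²/(14×0.029) + 55 ≈ 7505.7 mm; DoF = Df − Dn = 1970.72 − 1304.71 ≈ 666.01 mm.
Setup B: H = 70²/(22×0.014) + 70 ≈ 15979.1 mm; DoF = Df − Dn = 12529.2 − 4895.3 ≈ 7633.9 mm.
Ratio = 7633.9 / 666.01 ≈ 11.5.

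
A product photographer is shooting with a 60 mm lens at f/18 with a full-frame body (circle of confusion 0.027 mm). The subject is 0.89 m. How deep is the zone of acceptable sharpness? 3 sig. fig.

202 mm

Hyperfocal distance H = f²/(N·c) + f = 60²/(18 × 0.027) + 60 = 3600/0.486 + 60 ≈ 7467.4 mm ≈ 7.467 m.
Near limit Dn = s·(H − f)/(H + s − 2f) = 890 × (7467.4 − 60) / (7467.4 + 890 − 2 × 60) = 890 × 7407.4 / 8237.4 ≈ 800.32 mm.
Far limit Df = s·(H − f)/(H − s) = 890 × (7467.4 − 60) / (7467.4 − 890) = 890 × 7407.4 / 6577.4 ≈ 1002.31 mm.
Depth of field = Df − Dn = 1002.31 − 800.32 ≈ 201.99 mm.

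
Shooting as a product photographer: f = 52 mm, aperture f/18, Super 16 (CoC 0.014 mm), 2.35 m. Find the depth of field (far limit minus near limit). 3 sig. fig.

Hyperfocal distance H = f²/(N·c) + f = 52²/(18 × 0.014) + 52 = 2704/0.252 + 52 ≈ 10782.2 mm ≈ 10.78 m.
Near limit Dn = s·(H − f)/(H + s − 2f) = 2350 × (10782.2 − 52) / (10782.2 + 2350 − 2 × 52) = 2350 × 10730.2 / 13028.2 ≈ 1935.5 mm.
Far limit Df = s·(H − f)/(H − s) = 2350 × (10782.2 − 52) / (10782.2 − 2350) = 2350 × 10730.2 / 8432.2 ≈ 2990.4 mm.
Depth of field = Df − Dn = 2990.4 − 1935.5 ≈ 1054.9 mm ≈ 1.05 m.

1.05 m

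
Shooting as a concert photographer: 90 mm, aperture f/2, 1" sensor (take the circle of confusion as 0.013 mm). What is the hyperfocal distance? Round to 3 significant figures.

Hyperfocal distance H = f²/(N·c) + f = 90²/(2 × 0.013) + 90 = 8100/0.026 + 90 ≈ 311628.5 mm ≈ 312 m.

312 m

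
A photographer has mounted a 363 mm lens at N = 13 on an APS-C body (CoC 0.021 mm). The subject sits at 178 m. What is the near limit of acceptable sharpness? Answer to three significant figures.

Hyperfocal distance H = f²/(N·c) + f = 363²/(13 × 0.021) + 363 = 131769/0.273 + 363 ≈ 483033.3 mm ≈ 483.0 m.
Near limit Dn = s·(H − f)/(H + s − 2f) = 178000 × (483033.3 − 363) / (483033.3 + 178000 − 2 × 363) = 178000 × 482670.3 / 660307.3 ≈ 130114 mm ≈ 130 m.

130 m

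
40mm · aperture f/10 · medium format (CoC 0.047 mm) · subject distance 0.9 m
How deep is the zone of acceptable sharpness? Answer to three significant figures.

Hyperfocal distance H = f²/(N·c) + f = 40²/(10 × 0.047) + 40 = 1600/0.47 + 40 ≈ 3444.3 mm ≈ 3.444 m.
Near limit Dn = s·(H − f)/(H + s − 2f) = 900 × (3444.3 − 40) / (3444.3 + 900 − 2 × 40) = 900 × 3404.3 / 4264.3 ≈ 718.49 mm.
Far limit Df = s·(H − f)/(H − s) = 900 × (3444.3 − 40) / (3444.3 − 900) = 900 × 3404.3 / 2544.3 ≈ 1204.21 mm.
Depth of field = Df − Dn = 1204.21 − 718.49 ≈ 485.72 mm.

486 mm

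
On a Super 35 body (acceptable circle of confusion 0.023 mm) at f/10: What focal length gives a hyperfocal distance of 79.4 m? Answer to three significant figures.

135 mm

From H = f²/(N·c) + f, with f ≪ H: f ≈ √(H·N·c) = √(79400 × 10 × 0.023) = √18262 ≈ 135.1 mm.
The +f correction barely moves this — solving exactly, f² + N·c·f − N·c·H = 0 ⇒ f = (−N·c + √((N·c)² + 4·N·c·H))/2 = (−0.23 + √73048)/2 ≈ 135.02 mm, so f ≈ 135 mm.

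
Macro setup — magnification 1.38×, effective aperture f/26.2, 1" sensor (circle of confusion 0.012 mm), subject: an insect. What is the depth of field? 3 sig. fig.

0.330 mm

At magnification m, DoF ≈ 2·N_eff·c/m² = 2 × 26.2 × 0.012 / 1.38² = 0.6288 / 1.904 ≈ 0.33 mm.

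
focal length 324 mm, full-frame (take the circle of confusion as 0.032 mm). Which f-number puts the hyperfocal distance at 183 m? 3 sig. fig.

f/18

Rearrange H = f²/(N·c) + f for N: N = f² / ((H − f)·c).
N = 324² / ((183000 − 324) × 0.032) = 104976 / 5846 ≈ 18.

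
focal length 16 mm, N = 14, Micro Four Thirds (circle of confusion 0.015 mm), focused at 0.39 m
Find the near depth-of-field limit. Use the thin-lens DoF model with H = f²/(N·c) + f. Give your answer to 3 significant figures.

Hyperfocal distance H = f²/(N·c) + f = 16²/(14 × 0.015) + 16 = 256/0.21 + 16 ≈ 1235.0 mm ≈ 1.235 m.
Near limit Dn = s·(H − f)/(H + s − 2f) = 390 × (1235.0 − 16) / (1235.0 + 390 − 2 × 16) = 390 × 1219.0 / 1593.0 ≈ 298.44 mm.

298 mm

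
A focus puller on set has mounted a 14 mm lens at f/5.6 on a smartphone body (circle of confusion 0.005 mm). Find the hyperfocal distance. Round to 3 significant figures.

Hyperfocal distance H = f²/(N·c) + f = 14²/(5.6 × 0.005) + 14 = 196/0.028 + 14 ≈ 7014.0 mm ≈ 7.01 m.

7.01 m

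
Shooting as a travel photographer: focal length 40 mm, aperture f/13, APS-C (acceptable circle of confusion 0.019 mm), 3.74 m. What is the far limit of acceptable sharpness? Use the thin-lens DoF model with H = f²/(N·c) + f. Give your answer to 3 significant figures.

8.72 m

Hyperfocal distance H = f²/(N·c) + f = 40²/(13 × 0.019) + 40 = 1600/0.247 + 40 ≈ 6517.7 mm ≈ 6.518 m.
Far limit Df = s·(H − f)/(H − s) = 3740 × (6517.7 − 40) / (6517.7 − 3740) = 3740 × 6477.7 / 2777.7 ≈ 8721.8 mm ≈ 8.72 m.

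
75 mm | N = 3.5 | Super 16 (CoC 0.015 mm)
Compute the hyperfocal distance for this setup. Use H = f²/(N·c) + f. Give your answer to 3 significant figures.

Hyperfocal distance H = f²/(N·c) + f = 75²/(3.5 × 0.015) + 75 = 5625/0.0525 + 75 ≈ 107217.9 mm ≈ 107 m.

107 m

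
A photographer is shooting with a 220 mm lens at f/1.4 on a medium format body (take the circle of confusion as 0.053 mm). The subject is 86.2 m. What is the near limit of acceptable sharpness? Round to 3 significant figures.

Hyperfocal distance H = f²/(N·c) + f = 220²/(1.4 × 0.053) + 220 = 48400/0.0742 + 220 ≈ 652511.1 mm ≈ 652.5 m.
Near limit Dn = s·(H − f)/(H + s − 2f) = 86200 × (652511.1 − 220) / (652511.1 + 86200 − 2 × 220) = 86200 × 652291.1 / 738271.1 ≈ 76161 mm ≈ 76.2 m.

76.2 m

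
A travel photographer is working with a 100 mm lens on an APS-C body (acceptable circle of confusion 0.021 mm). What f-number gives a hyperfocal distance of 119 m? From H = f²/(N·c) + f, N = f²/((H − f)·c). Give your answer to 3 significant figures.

Rearrange H = f²/(N·c) + f for N: N = f² / ((H − f)·c).
N = 100² / ((119000 − 100) × 0.021) = 10000 / 2497 ≈ 4.

f/4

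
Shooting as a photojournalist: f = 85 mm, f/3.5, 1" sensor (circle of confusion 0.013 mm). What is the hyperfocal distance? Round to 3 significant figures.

Hyperfocal distance H = f²/(N·c) + f = 85²/(3.5 × 0.013) + 85 = 7225/0.0455 + 85 ≈ 158876.2 mm ≈ 159 m.

159 m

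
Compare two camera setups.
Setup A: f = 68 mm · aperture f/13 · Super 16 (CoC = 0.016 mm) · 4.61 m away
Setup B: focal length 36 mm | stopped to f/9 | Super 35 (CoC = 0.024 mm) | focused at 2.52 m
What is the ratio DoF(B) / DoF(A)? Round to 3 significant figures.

Setup A: H = 68²/(13×0.016) + 68 ≈ 22298.8 mm; DoF = Df − Dn = 5793.7 − 3827.9 ≈ 1965.8 mm.
Setup B: H = 36²/(9×0.024) + 36 ≈ 6036.0 mm; DoF = Df − Dn = 4300.3 − 1782.2 ≈ 2518.1 mm.
Ratio = 2518.1 / 1965.8 ≈ 1.28.

1.28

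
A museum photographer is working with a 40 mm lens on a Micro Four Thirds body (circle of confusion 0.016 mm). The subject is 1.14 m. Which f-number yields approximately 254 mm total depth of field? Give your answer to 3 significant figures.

f/10

Write h = H − f = f²/(N·c). The thin-lens limits are Dn = s·h/(h + (s−f)) and Df = s·h/(h − (s−f)), so DoF = Df − Dn = 2·s·(s−f)·h / (h² − (s−f)²).
That is a quadratic in h: DoF·h² − 2·s·(s−f)·h − DoF·(s−f)² = 0 ⇒ h = (s−f)·(s + √(s² + DoF²)) / DoF = 1100 × (1140 + √(1140² + 254²)) / 254 = 1100 × (1140 + 1167.95) / 254 ≈ 9995.1 mm.
Then N = f²/(c·h) = 40² / (0.016 × 9995.1) = 1600 / 159.92 ≈ 10.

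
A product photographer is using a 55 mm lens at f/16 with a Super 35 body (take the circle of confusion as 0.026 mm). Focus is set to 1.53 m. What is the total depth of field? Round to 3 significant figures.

Hyperfocal distance H = f²/(N·c) + f = 55²/(16 × 0.026) + 55 = 3025/0.416 + 55 ≈ 7326.6 mm ≈ 7.327 m.
Near limit Dn = s·(H − f)/(H + s − 2f) = 1530 × (7326.6 − 55) / (7326.6 + 1530 − 2 × 55) = 1530 × 7271.6 / 8746.6 ≈ 1271.99 mm.
Far limit Df = s·(H − f)/(H − s) = 1530 × (7326.6 − 55) / (7326.6 − 1530) = 1530 × 7271.6 / 5796.6 ≈ 1919.32 mm.
Depth of field = Df − Dn = 1919.32 − 1271.99 ≈ 647.33 mm ≈ 0.647 m.

0.647 m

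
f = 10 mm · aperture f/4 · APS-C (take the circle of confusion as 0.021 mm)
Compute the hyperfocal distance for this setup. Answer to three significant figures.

1.20 m

Hyperfocal distance H = f²/(N·c) + f = 10²/(4 × 0.021) + 10 = 100/0.084 + 10 ≈ 1200.5 mm ≈ 1.20 m.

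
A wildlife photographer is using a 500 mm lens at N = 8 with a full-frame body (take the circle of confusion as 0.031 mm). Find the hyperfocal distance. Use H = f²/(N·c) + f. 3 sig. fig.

Hyperfocal distance H = f²/(N·c) + f = 500²/(8 × 0.031) + 500 = 250000/0.248 + 500 ≈ 1008564.5 mm ≈ 1010 m.

1010 m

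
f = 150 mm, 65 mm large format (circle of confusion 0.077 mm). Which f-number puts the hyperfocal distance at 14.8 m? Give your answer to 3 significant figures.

Rearrange H = f²/(N·c) + f for N: N = f² / ((H − f)·c).
N = 150² / ((14800 − 150) × 0.077) = 22500 / 1128 ≈ 19.9.

f/19.9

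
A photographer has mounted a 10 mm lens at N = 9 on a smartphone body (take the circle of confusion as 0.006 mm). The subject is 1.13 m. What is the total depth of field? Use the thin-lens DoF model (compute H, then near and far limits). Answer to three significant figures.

Hyperfocal distance H = f²/(N·c) + f = 10²/(9 × 0.006) + 10 = 100/0.054 + 10 ≈ 1861.9 mm ≈ 1.862 m.
Near limit Dn = s·(H − f)/(H + s − 2f) = 1130 × (1861.9 − 10) / (1861.9 + 1130 − 2 × 10) = 1130 × 1851.9 / 2971.9 ≈ 704.1 mm.
Far limit Df = s·(H − f)/(H − s) = 1130 × (1861.9 − 10) / (1861.9 − 1130) = 1130 × 1851.9 / 731.9 ≈ 2859.3 mm.
Depth of field = Df − Dn = 2859.3 − 704.1 ≈ 2155.2 mm ≈ 2.16 m.

2.16 m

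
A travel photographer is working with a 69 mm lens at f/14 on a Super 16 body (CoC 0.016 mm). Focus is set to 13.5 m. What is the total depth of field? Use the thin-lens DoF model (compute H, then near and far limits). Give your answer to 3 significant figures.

Hyperfocal distance H = f²/(N·c) + f = 69²/(14 × 0.016) + 69 = 4761/0.224 + 69 ≈ 21323.5 mm ≈ 21.32 m.
Near limit Dn = s·(H − f)/(H + s − 2f) = 13500 × (21323.5 − 69) / (21323.5 + 13500 − 2 × 69) = 13500 × 21254.5 / 34685.5 ≈ 8272 mm.
Far limit Df = s·(H − f)/(H − s) = 13500 × (21323.5 − 69) / (21323.5 − 13500) = 13500 × 21254.5 / 7823.5 ≈ 36676 mm.
Depth of field = Df − Dn = 36676 − 8272 ≈ 28404 mm ≈ 28.4 m.

28.4 m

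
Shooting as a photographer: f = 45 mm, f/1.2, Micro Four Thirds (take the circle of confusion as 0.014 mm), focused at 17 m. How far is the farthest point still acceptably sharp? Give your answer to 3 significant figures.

Hyperfocal distance H = f²/(N·c) + f = 45²/(1.2 × 0.014) + 45 = 2025/0.0168 + 45 ≈ 120580.7 mm ≈ 120.6 m.
Far limit Df = s·(H − f)/(H − s) = 17000 × (120580.7 − 45) / (120580.7 − 17000) = 17000 × 120535.7 / 103580.7 ≈ 19783 mm ≈ 19.8 m.

19.8 m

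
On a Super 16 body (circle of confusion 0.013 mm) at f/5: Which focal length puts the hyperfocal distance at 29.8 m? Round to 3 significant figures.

From H = f²/(N·c) + f, with f ≪ H: f ≈ √(H·N·c) = √(29800 × 5 × 0.013) = √1937.0 ≈ 44.01 mm.
The +f correction barely moves this — solving exactly, f² + N·c·f − N·c·H = 0 ⇒ f = (−N·c + √((N·c)² + 4·N·c·H))/2 = (−0.065 + √7748.0)/2 ≈ 43.979 mm, so f ≈ 44.0 mm.

44.0 mm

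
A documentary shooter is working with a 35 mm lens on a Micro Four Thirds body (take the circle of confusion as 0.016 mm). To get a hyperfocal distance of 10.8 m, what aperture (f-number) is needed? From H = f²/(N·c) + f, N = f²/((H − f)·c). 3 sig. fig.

Rearrange H = f²/(N·c) + f for N: N = f² / ((H − f)·c).
N = 35² / ((10800 − 35) × 0.016) = 1225 / 172.2 ≈ 7.11.

f/7.11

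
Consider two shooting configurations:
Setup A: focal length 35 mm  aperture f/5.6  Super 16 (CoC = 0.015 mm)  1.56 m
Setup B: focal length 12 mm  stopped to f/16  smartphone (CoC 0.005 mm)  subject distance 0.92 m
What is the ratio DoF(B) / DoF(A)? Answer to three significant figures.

3.77

Setup A: H = 35²/(5.6×0.015) + 35 ≈ 14618.3 mm; DoF = Df − Dn = 1742.18 − 1412.31 ≈ 329.87 mm.
Setup B: H = 12²/(16×0.005) + 12 ≈ 1812.0 mm; DoF = Df − Dn = 1856.5 − 611.5 ≈ 1245.0 mm.
Ratio = 1245.0 / 329.87 ≈ 3.77.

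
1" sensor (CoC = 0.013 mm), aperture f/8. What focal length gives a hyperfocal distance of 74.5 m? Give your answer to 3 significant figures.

88.0 mm

From H = f²/(N·c) + f, with f ≪ H: f ≈ √(H·N·c) = √(74500 × 8 × 0.013) = √7748.0 ≈ 88.02 mm.
The +f correction barely moves this — solving exactly, f² + N·c·f − N·c·H = 0 ⇒ f = (−N·c + √((N·c)² + 4·N·c·H))/2 = (−0.104 + √30992)/2 ≈ 87.971 mm, so f ≈ 88.0 mm.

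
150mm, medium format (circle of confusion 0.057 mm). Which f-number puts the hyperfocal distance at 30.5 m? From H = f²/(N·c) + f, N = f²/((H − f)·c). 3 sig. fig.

f/13

Rearrange H = f²/(N·c) + f for N: N = f² / ((H − f)·c).
N = 150² / ((30500 − 150) × 0.057) = 22500 / 1730 ≈ 13.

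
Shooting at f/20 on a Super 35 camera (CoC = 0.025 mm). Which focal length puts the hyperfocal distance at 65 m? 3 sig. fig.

From H = f²/(N·c) + f, with f ≪ H: f ≈ √(H·N·c) = √(65000 × 20 × 0.025) = √32500 ≈ 180.3 mm.
The +f correction barely moves this — solving exactly, f² + N·c·f − N·c·H = 0 ⇒ f = (−N·c + √((N·c)² + 4·N·c·H))/2 = (−0.5 + √130000)/2 ≈ 180.03 mm, so f ≈ 180 mm.

180 mm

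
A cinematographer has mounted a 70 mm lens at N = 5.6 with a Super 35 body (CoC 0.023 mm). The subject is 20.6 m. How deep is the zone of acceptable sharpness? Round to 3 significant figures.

31.4 m

Hyperfocal distance H = f²/(N·c) + f = 70²/(5.6 × 0.023) + 70 = 4900/0.1288 + 70 ≈ 38113.5 mm ≈ 38.11 m.
Near limit Dn = s·(H − f)/(H + s − 2f) = 20600 × (38113.5 − 70) / (38113.5 + 20600 − 2 × 70) = 20600 × 38043.5 / 58573.5 ≈ 13380 mm.
Far limit Df = s·(H − f)/(H − s) = 20600 × (38113.5 − 70) / (38113.5 − 20600) = 20600 × 38043.5 / 17513.5 ≈ 44748 mm.
Depth of field = Df − Dn = 44748 − 13380 ≈ 31368 mm ≈ 31.4 m.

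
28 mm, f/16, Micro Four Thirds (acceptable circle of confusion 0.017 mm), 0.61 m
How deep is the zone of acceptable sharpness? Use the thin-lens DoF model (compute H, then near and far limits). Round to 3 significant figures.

Hyperfocal distance H = f²/(N·c) + f = 28²/(16 × 0.017) + 28 = 784/0.272 + 28 ≈ 2910.4 mm ≈ 2.910 m.
Near limit Dn = s·(H − f)/(H + s − 2f) = 610 × (2910.4 − 28) / (2910.4 + 610 − 2 × 28) = 610 × 2882.4 / 3464.4 ≈ 507.52 mm.
Far limit Df = s·(H − f)/(H − s) = 610 × (2910.4 − 28) / (2910.4 − 610) = 610 × 2882.4 / 2300.4 ≈ 764.33 mm.
Depth of field = Df − Dn = 764.33 − 507.52 ≈ 256.81 mm.

257 mm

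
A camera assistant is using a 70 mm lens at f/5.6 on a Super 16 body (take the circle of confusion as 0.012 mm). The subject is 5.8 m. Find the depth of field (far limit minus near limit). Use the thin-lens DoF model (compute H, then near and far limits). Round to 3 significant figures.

0.917 m

Hyperfocal distance H = f²/(N·c) + f = 70²/(5.6 × 0.012) + 70 = 4900/0.0672 + 70 ≈ 72986.7 mm ≈ 72.99 m.
Near limit Dn = s·(H − f)/(H + s − 2f) = 5800 × (72986.7 − 70) / (72986.7 + 5800 − 2 × 70) = 5800 × 72916.7 / 78646.7 ≈ 5377.43 mm.
Far limit Df = s·(H − f)/(H − s) = 5800 × (72986.7 − 70) / (72986.7 − 5800) = 5800 × 72916.7 / 67186.7 ≈ 6294.65 mm.
Depth of field = Df − Dn = 6294.65 − 5377.43 ≈ 917.22 mm ≈ 0.917 m.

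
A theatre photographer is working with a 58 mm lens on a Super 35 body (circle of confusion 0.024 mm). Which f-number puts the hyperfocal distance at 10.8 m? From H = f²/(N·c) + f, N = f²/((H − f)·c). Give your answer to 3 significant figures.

Rearrange H = f²/(N·c) + f for N: N = f² / ((H − f)·c).
N = 58² / ((10800 − 58) × 0.024) = 3364 / 257.8 ≈ 13.

f/13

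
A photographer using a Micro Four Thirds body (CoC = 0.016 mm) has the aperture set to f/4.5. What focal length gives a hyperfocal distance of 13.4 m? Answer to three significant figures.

31.0 mm

From H = f²/(N·c) + f, with f ≪ H: f ≈ √(H·N·c) = √(13400 × 4.5 × 0.016) = √964.80 ≈ 31.06 mm.
Exact: f² + N·c·f − N·c·H = 0 ⇒ f = (−N·c + √((N·c)² + 4·N·c·H))/2 = (−0.072 + √3859.2)/2 ≈ 31.025 mm ≈ 31.0 mm.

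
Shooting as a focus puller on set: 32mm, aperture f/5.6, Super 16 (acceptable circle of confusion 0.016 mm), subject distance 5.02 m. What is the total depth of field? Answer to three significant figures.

Hyperfocal distance H = f²/(N·c) + f = 32²/(5.6 × 0.016) + 32 = 1024/0.0896 + 32 ≈ 11460.6 mm ≈ 11.46 m.
Near limit Dn = s·(H − f)/(H + s − 2f) = 5020 × (11460.6 − 32) / (11460.6 + 5020 − 2 × 32) = 5020 × 11428.6 / 16416.6 ≈ 3494.7 mm.
Far limit Df = s·(H − f)/(H − s) = 5020 × (11460.6 − 32) / (11460.6 − 5020) = 5020 × 11428.6 / 6440.6 ≈ 8907.8 mm.
Depth of field = Df − Dn = 8907.8 − 3494.7 ≈ 5413.1 mm ≈ 5.41 m.

5.41 m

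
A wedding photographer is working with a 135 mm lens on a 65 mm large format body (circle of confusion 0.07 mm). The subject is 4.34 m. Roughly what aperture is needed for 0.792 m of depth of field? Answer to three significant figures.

Write h = H − f = f²/(N·c). The thin-lens limits are Dn = s·h/(h + (s−f)) and Df = s·h/(h − (s−f)), so DoF = Df − Dn = 2·s·(s−f)·h / (h² − (s−f)²).
That is a quadratic in h: DoF·h² − 2·s·(s−f)·h − DoF·(s−f)² = 0 ⇒ h = (s−f)·(s + √(s² + DoF²)) / DoF = 4205 × (4340 + √(4340² + 792²)) / 792 = 4205 × (4340 + 4411.67) / 792 ≈ 46466 mm.
Then N = f²/(c·h) = 135² / (0.07 × 46466) = 18225 / 3252.6 ≈ 5.60.

f/5.60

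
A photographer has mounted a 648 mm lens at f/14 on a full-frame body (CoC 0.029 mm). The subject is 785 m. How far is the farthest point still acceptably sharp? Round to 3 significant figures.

3250 m

Hyperfocal distance H = f²/(N·c) + f = 648²/(14 × 0.029) + 648 = 419904/0.406 + 648 ≈ 1034894.3 mm ≈ 1035 m.
Far limit Df = s·(H − f)/(H − s) = 785000 × (1034894.3 − 648) / (1034894.3 − 785000) = 785000 × 1034246.3 / 249894.3 ≈ 3248907 mm ≈ 3250 m.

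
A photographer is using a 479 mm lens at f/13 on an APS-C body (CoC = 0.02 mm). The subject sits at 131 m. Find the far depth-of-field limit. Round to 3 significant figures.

154 m

Hyperfocal distance H = f²/(N·c) + f = 479²/(13 × 0.02) + 479 = 229441/0.26 + 479 ≈ 882944.4 mm ≈ 882.9 m.
Far limit Df = s·(H − f)/(H − s) = 131000 × (882944.4 − 479) / (882944.4 − 131000) = 131000 × 882465.4 / 751944.4 ≈ 153739 mm ≈ 154 m.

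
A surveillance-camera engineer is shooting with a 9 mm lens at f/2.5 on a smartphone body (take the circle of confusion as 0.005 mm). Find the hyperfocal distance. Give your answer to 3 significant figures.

Hyperfocal distance H = f²/(N·c) + f = 9²/(2.5 × 0.005) + 9 = 81/0.0125 + 9 ≈ 6489.0 mm ≈ 6.49 m.

6.49 m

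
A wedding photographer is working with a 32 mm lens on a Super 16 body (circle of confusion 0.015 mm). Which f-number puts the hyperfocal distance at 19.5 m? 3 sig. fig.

Rearrange H = f²/(N·c) + f for N: N = f² / ((H − f)·c).
N = 32² / ((19500 − 32) × 0.015) = 1024 / 292.0 ≈ 3.51.

f/3.51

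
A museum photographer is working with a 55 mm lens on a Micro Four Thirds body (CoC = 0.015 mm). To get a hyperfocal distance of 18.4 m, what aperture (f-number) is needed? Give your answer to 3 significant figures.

f/11

Rearrange H = f²/(N·c) + f for N: N = f² / ((H − f)·c).
N = 55² / ((18400 − 55) × 0.015) = 3025 / 275.2 ≈ 11.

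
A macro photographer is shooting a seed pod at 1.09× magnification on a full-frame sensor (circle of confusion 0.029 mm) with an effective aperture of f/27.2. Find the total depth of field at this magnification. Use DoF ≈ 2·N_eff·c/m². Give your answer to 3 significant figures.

1.33 mm

At magnification m, DoF ≈ 2·N_eff·c/m² = 2 × 27.2 × 0.029 / 1.09² = 1.578 / 1.188 ≈ 1.33 mm.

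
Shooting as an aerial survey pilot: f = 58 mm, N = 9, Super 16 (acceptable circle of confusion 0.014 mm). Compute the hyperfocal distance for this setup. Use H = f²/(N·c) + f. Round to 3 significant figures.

26.8 m

Hyperfocal distance H = f²/(N·c) + f = 58²/(9 × 0.014) + 58 = 3364/0.126 + 58 ≈ 26756.4 mm ≈ 26.8 m.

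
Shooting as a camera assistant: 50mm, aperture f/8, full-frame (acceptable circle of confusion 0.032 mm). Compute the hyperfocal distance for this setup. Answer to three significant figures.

Hyperfocal distance H = f²/(N·c) + f = 50²/(8 × 0.032) + 50 = 2500/0.256 + 50 ≈ 9815.6 mm ≈ 9.82 m.

9.82 m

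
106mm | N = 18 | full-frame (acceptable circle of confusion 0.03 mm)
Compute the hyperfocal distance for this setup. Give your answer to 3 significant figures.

20.9 m

Hyperfocal distance H = f²/(N·c) + f = 106²/(18 × 0.03) + 106 = 11236/0.54 + 106 ≈ 20913.4 mm ≈ 20.9 m.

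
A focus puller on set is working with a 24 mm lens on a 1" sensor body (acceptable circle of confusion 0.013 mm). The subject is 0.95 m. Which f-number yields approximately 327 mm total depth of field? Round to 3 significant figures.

Write h = H − f = f²/(N·c). The thin-lens limits are Dn = s·h/(h + (s−f)) and Df = s·h/(h − (s−f)), so DoF = Df − Dn = 2·s·(s−f)·h / (h² − (s−f)²).
That is a quadratic in h: DoF·h² − 2·s·(s−f)·h − DoF·(s−f)² = 0 ⇒ h = (s−f)·(s + √(s² + DoF²)) / DoF = 926 × (950 + √(950² + 327²)) / 327 = 926 × (950 + 1004.70) / 327 ≈ 5535.3 mm.
Then N = f²/(c·h) = 24² / (0.013 × 5535.3) = 576 / 71.959 ≈ 8.

f/8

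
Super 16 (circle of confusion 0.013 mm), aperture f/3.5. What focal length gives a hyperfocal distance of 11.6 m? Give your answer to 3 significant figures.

From H = f²/(N·c) + f, with f ≪ H: f ≈ √(H·N·c) = √(11600 × 3.5 × 0.013) = √527.80 ≈ 22.97 mm.
The +f correction barely moves this — solving exactly, f² + N·c·f − N·c·H = 0 ⇒ f = (−N·c + √((N·c)² + 4·N·c·H))/2 = (−0.0455 + √2111.2)/2 ≈ 22.951 mm, so f ≈ 23.0 mm.

23.0 mm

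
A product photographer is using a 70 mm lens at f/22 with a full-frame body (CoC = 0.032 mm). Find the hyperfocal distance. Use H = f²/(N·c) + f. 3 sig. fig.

Hyperfocal distance H = f²/(N·c) + f = 70²/(22 × 0.032) + 70 = 4900/0.704 + 70 ≈ 7030.2 mm ≈ 7.03 m.

7.03 m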